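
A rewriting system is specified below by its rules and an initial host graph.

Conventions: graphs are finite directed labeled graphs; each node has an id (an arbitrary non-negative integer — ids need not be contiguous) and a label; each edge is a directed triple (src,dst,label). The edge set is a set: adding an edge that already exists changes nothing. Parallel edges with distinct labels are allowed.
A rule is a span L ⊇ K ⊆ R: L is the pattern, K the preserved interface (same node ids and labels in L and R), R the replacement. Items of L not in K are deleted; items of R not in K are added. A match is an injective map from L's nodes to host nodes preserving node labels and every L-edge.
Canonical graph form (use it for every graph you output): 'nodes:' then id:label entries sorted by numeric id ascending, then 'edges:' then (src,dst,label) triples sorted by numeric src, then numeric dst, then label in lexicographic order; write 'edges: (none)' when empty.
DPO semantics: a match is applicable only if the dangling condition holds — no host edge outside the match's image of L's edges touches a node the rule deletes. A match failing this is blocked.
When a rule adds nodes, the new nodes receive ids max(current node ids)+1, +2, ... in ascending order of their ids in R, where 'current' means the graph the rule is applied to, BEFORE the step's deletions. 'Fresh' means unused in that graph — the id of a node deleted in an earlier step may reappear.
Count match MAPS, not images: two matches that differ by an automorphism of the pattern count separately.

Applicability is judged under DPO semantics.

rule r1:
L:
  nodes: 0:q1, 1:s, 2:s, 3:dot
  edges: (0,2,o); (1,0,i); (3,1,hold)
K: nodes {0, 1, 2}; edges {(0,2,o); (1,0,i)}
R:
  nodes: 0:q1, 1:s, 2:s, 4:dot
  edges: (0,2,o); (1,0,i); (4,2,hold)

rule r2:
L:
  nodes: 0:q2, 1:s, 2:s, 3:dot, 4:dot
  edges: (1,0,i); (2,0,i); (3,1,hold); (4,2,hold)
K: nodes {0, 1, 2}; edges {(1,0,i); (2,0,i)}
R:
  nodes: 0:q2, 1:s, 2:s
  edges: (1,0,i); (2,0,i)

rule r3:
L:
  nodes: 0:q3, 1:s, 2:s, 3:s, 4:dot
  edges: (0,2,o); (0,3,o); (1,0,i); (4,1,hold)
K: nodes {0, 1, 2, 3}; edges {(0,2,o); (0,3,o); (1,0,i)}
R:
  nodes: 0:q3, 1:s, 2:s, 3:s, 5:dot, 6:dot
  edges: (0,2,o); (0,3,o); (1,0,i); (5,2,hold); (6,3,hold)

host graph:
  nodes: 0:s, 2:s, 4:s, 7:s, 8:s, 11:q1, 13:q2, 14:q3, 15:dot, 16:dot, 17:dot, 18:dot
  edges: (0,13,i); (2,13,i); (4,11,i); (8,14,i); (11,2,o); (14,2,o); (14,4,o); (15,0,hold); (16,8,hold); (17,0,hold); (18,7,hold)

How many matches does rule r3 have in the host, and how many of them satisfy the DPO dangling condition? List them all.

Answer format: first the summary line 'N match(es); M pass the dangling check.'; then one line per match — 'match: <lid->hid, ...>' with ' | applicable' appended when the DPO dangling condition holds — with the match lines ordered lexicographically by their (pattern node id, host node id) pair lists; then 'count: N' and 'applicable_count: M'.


2 match(es); 2 pass the dangling check.
match: 0->14, 1->8, 2->2, 3->4, 4->16 | applicable
match: 0->14, 1->8, 2->4, 3->2, 4->16 | applicable
count: 2
applicable_count: 2


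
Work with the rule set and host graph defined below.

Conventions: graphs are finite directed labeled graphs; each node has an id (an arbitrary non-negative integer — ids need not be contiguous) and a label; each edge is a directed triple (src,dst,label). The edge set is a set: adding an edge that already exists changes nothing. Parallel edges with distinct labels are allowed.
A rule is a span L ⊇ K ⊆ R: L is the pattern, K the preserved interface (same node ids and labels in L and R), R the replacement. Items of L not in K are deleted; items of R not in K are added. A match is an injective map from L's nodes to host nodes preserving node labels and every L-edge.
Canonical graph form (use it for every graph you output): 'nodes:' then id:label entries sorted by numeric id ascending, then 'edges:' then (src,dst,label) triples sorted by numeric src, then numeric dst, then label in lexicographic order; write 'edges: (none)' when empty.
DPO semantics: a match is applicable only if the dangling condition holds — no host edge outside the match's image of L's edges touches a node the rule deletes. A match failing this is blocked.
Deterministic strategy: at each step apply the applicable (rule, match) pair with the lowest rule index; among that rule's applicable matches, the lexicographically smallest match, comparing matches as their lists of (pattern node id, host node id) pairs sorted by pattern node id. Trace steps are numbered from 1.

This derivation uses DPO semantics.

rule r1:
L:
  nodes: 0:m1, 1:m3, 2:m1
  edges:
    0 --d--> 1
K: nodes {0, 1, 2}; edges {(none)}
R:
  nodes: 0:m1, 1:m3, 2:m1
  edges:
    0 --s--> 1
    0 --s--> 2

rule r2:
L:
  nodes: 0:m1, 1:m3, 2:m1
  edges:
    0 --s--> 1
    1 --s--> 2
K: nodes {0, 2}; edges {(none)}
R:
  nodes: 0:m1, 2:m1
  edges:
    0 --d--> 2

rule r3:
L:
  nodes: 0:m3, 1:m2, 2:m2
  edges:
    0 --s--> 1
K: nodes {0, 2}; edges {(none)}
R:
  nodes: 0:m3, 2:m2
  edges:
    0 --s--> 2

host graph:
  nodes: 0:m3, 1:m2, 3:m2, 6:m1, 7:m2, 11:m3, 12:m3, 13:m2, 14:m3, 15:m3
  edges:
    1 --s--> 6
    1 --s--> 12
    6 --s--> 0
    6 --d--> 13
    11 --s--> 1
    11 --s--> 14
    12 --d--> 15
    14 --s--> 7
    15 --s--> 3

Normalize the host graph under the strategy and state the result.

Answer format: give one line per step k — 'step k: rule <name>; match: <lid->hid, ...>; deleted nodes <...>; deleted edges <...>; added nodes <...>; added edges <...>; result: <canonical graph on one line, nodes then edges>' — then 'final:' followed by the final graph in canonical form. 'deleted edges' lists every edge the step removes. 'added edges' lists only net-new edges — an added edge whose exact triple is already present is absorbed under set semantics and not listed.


step 1: rule r3; match: 0->14, 1->7, 2->1; deleted nodes 7; deleted edges (14,7,s); added nodes (none); added edges (14,1,s); result: nodes: 0:m3, 1:m2, 3:m2, 6:m1, 11:m3, 12:m3, 13:m2, 14:m3, 15:m3 edges: (1,6,s); (1,12,s); (6,0,s); (6,13,d); (11,1,s); (11,14,s); (12,15,d); (14,1,s); (15,3,s)
step 2: rule r3; match: 0->15, 1->3, 2->1; deleted nodes 3; deleted edges (15,3,s); added nodes (none); added edges (15,1,s); result: nodes: 0:m3, 1:m2, 6:m1, 11:m3, 12:m3, 13:m2, 14:m3, 15:m3 edges: (1,6,s); (1,12,s); (6,0,s); (6,13,d); (11,1,s); (11,14,s); (12,15,d); (14,1,s); (15,1,s)
final:
nodes: 0:m3, 1:m2, 6:m1, 11:m3, 12:m3, 13:m2, 14:m3, 15:m3
edges: (1,6,s); (1,12,s); (6,0,s); (6,13,d); (11,1,s); (11,14,s); (12,15,d); (14,1,s); (15,1,s)


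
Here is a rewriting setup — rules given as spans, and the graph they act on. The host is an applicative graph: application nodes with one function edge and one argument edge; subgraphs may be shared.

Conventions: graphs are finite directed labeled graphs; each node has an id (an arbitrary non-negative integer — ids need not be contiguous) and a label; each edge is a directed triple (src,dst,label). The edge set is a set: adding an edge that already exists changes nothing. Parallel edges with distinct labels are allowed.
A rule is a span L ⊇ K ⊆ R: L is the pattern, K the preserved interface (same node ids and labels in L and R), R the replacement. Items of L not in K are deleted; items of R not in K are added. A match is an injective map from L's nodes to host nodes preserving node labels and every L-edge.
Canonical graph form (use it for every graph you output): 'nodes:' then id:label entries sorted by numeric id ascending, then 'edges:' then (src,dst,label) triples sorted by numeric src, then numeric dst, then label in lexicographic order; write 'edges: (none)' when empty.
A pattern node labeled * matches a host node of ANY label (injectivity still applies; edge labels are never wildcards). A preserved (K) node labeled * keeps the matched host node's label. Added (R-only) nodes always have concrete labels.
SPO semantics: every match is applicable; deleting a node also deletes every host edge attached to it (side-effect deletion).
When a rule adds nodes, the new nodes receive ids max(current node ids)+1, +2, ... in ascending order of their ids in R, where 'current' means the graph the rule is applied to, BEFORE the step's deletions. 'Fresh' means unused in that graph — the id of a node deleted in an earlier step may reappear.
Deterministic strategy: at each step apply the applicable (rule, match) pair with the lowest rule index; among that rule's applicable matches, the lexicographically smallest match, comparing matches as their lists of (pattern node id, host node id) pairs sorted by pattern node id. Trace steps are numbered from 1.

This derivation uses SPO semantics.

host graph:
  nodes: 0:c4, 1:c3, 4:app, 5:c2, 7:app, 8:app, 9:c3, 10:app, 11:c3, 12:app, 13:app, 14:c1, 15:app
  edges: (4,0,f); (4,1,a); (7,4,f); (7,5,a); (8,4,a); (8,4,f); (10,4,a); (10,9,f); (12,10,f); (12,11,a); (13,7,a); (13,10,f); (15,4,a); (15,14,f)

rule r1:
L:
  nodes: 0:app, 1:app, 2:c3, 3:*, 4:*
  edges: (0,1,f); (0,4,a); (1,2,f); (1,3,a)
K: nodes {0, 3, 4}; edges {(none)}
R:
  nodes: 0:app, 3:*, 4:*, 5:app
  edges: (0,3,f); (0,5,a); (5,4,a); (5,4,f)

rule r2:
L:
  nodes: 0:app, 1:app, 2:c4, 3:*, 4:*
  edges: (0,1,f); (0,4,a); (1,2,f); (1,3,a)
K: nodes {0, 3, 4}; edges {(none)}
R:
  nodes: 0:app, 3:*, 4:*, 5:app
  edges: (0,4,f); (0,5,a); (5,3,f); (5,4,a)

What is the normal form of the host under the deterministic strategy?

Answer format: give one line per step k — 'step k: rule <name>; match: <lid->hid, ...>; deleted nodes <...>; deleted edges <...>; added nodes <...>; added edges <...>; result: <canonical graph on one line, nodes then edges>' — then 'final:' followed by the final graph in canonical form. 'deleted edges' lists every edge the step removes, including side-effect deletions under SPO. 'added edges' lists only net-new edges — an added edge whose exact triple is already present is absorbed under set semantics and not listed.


step 1: rule r1; match: 0->12, 1->10, 2->9, 3->4, 4->11; deleted nodes 9, 10; deleted edges (10,4,a); (10,9,f); (12,10,f); (12,11,a); (13,10,f); added nodes 16; added edges (12,4,f); (12,16,a); (16,11,a); (16,11,f); result: nodes: 0:c4, 1:c3, 4:app, 5:c2, 7:app, 8:app, 11:c3, 12:app, 13:app, 14:c1, 15:app, 16:app edges: (4,0,f); (4,1,a); (7,4,f); (7,5,a); (8,4,a); (8,4,f); (12,4,f); (12,16,a); (13,7,a); (15,4,a); (15,14,f); (16,11,a); (16,11,f)
step 2: rule r2; match: 0->7, 1->4, 2->0, 3->1, 4->5; deleted nodes 0, 4; deleted edges (4,0,f); (4,1,a); (7,4,f); (7,5,a); (8,4,a); (8,4,f); (12,4,f); (15,4,a); added nodes 17; added edges (7,5,f); (7,17,a); (17,1,f); (17,5,a); result: nodes: 1:c3, 5:c2, 7:app, 8:app, 11:c3, 12:app, 13:app, 14:c1, 15:app, 16:app, 17:app edges: (7,5,f); (7,17,a); (12,16,a); (13,7,a); (15,14,f); (16,11,a); (16,11,f); (17,1,f); (17,5,a)
final:
nodes: 1:c3, 5:c2, 7:app, 8:app, 11:c3, 12:app, 13:app, 14:c1, 15:app, 16:app, 17:app
edges: (7,5,f); (7,17,a); (12,16,a); (13,7,a); (15,14,f); (16,11,a); (16,11,f); (17,1,f); (17,5,a)


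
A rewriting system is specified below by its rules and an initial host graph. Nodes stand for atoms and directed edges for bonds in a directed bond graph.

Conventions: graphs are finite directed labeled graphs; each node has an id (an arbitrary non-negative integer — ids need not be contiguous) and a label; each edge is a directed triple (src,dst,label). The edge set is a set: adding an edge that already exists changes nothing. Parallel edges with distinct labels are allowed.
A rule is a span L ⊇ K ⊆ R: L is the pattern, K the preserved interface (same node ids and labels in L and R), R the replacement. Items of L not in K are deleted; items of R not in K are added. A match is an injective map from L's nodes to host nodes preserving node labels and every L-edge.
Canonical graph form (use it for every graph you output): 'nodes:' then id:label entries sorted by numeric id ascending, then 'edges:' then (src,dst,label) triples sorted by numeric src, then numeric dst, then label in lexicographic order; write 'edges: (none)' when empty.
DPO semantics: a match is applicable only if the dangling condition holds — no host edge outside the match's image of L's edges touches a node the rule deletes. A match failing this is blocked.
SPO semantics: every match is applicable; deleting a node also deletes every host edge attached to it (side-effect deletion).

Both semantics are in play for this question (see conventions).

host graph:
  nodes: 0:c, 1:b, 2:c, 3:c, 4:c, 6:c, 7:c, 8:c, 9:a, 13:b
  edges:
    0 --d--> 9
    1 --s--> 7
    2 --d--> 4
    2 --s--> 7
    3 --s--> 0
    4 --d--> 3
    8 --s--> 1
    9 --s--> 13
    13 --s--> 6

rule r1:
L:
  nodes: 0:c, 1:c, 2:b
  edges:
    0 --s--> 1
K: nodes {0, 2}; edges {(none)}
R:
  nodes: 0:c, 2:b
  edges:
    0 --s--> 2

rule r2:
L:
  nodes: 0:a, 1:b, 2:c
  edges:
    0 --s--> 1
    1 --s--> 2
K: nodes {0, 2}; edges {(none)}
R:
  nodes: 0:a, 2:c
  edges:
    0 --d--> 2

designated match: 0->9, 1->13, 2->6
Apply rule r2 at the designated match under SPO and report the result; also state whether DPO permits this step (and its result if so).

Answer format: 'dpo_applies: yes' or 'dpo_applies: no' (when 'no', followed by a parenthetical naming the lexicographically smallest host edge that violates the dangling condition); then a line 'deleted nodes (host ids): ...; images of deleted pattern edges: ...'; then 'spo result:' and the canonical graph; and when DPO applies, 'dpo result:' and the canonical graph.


dpo_applies: yes
deleted nodes (host ids): 13; images of deleted pattern edges: (9,13,s); (13,6,s)
spo result:
nodes: 0:c, 1:b, 2:c, 3:c, 4:c, 6:c, 7:c, 8:c, 9:a
edges: (0,9,d); (1,7,s); (2,4,d); (2,7,s); (3,0,s); (4,3,d); (8,1,s); (9,6,d)
dpo result:
nodes: 0:c, 1:b, 2:c, 3:c, 4:c, 6:c, 7:c, 8:c, 9:a
edges: (0,9,d); (1,7,s); (2,4,d); (2,7,s); (3,0,s); (4,3,d); (8,1,s); (9,6,d)


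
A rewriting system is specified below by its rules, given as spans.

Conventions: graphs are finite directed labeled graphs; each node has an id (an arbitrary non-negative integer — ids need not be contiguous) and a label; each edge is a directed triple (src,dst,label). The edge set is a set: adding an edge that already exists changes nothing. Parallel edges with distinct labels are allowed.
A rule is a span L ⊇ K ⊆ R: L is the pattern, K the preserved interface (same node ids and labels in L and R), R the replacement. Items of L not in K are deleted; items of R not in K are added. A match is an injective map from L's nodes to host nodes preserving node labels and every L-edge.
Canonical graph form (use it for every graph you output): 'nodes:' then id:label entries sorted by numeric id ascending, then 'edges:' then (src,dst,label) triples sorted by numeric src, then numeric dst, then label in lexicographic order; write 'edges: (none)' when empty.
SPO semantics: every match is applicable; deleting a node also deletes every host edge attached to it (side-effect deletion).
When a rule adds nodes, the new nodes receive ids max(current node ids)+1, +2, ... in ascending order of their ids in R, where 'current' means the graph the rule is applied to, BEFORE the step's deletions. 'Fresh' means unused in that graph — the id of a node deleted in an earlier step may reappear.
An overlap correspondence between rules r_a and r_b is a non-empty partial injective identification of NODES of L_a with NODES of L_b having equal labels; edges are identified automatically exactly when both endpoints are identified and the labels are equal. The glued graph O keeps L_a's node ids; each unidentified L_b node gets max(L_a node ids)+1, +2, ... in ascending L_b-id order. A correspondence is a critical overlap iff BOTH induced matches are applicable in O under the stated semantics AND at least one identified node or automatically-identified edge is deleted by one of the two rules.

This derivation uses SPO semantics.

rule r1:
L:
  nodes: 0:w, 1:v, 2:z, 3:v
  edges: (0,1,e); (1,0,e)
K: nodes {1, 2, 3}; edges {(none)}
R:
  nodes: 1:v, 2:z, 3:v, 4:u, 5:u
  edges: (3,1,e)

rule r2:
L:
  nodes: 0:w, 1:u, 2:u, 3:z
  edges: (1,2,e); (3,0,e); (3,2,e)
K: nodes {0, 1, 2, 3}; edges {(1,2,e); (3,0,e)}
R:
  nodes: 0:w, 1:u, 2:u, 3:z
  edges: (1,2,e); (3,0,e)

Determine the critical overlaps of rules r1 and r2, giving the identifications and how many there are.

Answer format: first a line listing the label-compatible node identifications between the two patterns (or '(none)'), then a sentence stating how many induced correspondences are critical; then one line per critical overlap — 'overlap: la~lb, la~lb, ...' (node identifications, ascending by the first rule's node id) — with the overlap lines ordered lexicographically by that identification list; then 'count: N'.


label-compatible node identifications between L(r1) and L(r2): 0~0, 2~3
2 of the induced correspondences are critical overlaps of r1 and r2.
overlap: 0~0
overlap: 0~0, 2~3
count: 2


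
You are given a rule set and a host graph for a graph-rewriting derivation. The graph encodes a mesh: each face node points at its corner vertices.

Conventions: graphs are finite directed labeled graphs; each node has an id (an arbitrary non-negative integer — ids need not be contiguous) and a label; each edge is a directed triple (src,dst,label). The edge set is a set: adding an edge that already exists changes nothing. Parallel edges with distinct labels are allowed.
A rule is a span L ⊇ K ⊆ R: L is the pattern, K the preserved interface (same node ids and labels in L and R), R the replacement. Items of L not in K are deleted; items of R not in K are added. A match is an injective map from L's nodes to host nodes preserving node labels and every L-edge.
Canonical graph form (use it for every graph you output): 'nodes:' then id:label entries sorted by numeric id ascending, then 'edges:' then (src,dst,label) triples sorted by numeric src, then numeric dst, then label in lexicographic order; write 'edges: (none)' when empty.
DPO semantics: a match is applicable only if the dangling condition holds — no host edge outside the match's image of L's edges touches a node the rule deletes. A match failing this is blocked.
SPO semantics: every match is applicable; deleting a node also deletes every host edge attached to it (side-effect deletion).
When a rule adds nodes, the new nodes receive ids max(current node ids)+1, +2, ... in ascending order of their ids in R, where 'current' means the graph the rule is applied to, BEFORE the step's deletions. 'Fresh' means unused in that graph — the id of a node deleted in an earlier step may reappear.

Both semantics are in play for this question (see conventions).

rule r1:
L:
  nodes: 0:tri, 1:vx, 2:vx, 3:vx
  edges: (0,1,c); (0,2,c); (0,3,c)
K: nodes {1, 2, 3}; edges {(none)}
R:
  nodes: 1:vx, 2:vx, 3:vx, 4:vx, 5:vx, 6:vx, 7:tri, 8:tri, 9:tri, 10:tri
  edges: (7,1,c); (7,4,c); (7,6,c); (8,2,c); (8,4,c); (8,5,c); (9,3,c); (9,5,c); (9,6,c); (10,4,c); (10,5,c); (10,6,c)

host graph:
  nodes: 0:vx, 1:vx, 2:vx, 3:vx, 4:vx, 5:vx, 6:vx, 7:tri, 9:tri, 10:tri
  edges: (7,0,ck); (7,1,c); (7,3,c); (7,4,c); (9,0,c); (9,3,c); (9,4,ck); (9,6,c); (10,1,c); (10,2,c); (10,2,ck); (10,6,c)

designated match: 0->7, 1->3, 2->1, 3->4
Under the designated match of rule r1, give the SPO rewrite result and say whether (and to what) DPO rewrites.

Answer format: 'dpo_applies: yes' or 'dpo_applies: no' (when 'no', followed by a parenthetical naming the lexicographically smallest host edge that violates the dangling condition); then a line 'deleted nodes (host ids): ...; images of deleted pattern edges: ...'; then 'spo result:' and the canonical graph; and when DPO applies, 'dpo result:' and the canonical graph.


dpo_applies: no
(the rule deletes node 7, which keeps host edge (7,0,ck) outside the match image — the dangling condition fails, DPO blocks; SPO proceeds and side-deletes such edges)
deleted nodes (host ids): 7; images of deleted pattern edges: (7,1,c); (7,3,c); (7,4,c)
spo result:
nodes: 0:vx, 1:vx, 2:vx, 3:vx, 4:vx, 5:vx, 6:vx, 9:tri, 10:tri, 11:vx, 12:vx, 13:vx, 14:tri, 15:tri, 16:tri, 17:tri
edges: (9,0,c); (9,3,c); (9,4,ck); (9,6,c); (10,1,c); (10,2,c); (10,2,ck); (10,6,c); (14,3,c); (14,11,c); (14,13,c); (15,1,c); (15,11,c); (15,12,c); (16,4,c); (16,12,c); (16,13,c); (17,11,c); (17,12,c); (17,13,c)


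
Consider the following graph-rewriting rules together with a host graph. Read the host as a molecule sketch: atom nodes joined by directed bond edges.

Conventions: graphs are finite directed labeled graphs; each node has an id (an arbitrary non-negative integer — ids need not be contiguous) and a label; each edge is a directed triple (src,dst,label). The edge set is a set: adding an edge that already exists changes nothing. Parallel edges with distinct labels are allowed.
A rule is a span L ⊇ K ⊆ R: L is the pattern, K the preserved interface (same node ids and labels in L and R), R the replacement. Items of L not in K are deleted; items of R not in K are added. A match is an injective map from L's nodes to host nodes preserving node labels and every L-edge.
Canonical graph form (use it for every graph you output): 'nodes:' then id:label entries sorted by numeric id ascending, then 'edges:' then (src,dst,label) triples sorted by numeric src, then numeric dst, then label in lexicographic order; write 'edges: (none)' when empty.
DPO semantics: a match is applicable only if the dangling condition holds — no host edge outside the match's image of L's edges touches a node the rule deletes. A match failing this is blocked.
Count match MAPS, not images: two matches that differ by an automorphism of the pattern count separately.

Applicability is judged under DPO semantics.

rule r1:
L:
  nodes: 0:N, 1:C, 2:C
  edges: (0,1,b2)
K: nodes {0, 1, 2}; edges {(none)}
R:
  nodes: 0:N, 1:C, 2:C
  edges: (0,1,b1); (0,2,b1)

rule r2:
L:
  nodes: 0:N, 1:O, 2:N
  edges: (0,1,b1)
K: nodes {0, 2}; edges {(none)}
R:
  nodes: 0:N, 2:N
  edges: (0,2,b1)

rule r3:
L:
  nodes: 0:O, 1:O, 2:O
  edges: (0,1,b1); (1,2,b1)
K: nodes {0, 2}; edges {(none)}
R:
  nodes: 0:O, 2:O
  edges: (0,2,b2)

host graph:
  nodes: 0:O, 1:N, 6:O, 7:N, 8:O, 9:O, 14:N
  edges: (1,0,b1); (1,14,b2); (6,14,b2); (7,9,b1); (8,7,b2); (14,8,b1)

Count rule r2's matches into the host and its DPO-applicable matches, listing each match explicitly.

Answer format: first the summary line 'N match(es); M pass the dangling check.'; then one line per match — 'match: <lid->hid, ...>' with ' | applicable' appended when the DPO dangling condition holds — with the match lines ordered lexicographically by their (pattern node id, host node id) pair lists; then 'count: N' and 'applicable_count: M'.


6 match(es); 4 pass the dangling check.
match: 0->1, 1->0, 2->7 | applicable
match: 0->1, 1->0, 2->14 | applicable
match: 0->7, 1->9, 2->1 | applicable
match: 0->7, 1->9, 2->14 | applicable
match: 0->14, 1->8, 2->1
match: 0->14, 1->8, 2->7
count: 6
applicable_count: 4


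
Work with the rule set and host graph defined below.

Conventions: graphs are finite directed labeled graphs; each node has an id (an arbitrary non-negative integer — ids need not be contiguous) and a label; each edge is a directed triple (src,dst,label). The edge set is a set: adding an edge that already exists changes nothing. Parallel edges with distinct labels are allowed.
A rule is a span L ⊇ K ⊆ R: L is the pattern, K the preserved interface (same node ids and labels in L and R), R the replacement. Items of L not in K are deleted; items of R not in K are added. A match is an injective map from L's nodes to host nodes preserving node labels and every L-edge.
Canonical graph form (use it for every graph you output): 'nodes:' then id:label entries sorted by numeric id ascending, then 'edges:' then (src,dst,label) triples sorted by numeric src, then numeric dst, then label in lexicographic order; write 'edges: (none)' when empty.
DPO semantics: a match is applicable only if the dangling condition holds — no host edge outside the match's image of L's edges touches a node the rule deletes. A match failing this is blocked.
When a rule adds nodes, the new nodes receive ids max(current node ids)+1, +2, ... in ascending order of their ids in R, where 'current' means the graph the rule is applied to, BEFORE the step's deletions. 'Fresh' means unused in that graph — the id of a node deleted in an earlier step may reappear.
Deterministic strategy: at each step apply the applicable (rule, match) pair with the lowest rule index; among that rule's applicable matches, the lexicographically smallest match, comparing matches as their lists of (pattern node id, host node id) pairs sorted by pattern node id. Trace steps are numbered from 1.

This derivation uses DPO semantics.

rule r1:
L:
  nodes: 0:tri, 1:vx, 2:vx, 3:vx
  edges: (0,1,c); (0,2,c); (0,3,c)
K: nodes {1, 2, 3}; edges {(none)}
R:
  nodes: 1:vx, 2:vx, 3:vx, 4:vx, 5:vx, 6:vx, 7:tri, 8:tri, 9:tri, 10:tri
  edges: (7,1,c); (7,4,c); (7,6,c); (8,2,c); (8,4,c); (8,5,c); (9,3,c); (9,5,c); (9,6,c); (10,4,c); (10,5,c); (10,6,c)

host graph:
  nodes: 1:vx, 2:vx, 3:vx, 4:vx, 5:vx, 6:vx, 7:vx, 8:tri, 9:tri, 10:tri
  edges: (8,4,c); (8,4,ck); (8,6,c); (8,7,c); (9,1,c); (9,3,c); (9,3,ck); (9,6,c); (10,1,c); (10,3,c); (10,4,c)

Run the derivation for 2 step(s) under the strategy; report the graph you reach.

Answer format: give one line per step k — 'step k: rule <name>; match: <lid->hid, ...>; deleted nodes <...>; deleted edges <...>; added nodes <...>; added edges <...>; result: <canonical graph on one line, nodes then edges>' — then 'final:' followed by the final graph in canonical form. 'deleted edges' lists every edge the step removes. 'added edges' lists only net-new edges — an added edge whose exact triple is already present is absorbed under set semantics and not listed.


step 1: rule r1; match: 0->10, 1->1, 2->3, 3->4; deleted nodes 10; deleted edges (10,1,c); (10,3,c); (10,4,c); added nodes 11, 12, 13, 14, 15, 16, 17; added edges (14,1,c); (14,11,c); (14,13,c); (15,3,c); (15,11,c); (15,12,c); (16,4,c); (16,12,c); (16,13,c); (17,11,c); (17,12,c); (17,13,c); result: nodes: 1:vx, 2:vx, 3:vx, 4:vx, 5:vx, 6:vx, 7:vx, 8:tri, 9:tri, 11:vx, 12:vx, 13:vx, 14:tri, 15:tri, 16:tri, 17:tri edges: (8,4,c); (8,4,ck); (8,6,c); (8,7,c); (9,1,c); (9,3,c); (9,3,ck); (9,6,c); (14,1,c); (14,11,c); (14,13,c); (15,3,c); (15,11,c); (15,12,c); (16,4,c); (16,12,c); (16,13,c); (17,11,c); (17,12,c); (17,13,c)
step 2: rule r1; match: 0->14, 1->1, 2->11, 3->13; deleted nodes 14; deleted edges (14,1,c); (14,11,c); (14,13,c); added nodes 18, 19, 20, 21, 22, 23, 24; added edges (21,1,c); (21,18,c); (21,20,c); (22,11,c); (22,18,c); (22,19,c); (23,13,c); (23,19,c); (23,20,c); (24,18,c); (24,19,c); (24,20,c); result: nodes: 1:vx, 2:vx, 3:vx, 4:vx, 5:vx, 6:vx, 7:vx, 8:tri, 9:tri, 11:vx, 12:vx, 13:vx, 15:tri, 16:tri, 17:tri, 18:vx, 19:vx, 20:vx, 21:tri, 22:tri, 23:tri, 24:tri edges: (8,4,c); (8,4,ck); (8,6,c); (8,7,c); (9,1,c); (9,3,c); (9,3,ck); (9,6,c); (15,3,c); (15,11,c); (15,12,c); (16,4,c); (16,12,c); (16,13,c); (17,11,c); (17,12,c); (17,13,c); (21,1,c); (21,18,c); (21,20,c); (22,11,c); (22,18,c); (22,19,c); (23,13,c); (23,19,c); (23,20,c); (24,18,c); (24,19,c); (24,20,c)
final:
nodes: 1:vx, 2:vx, 3:vx, 4:vx, 5:vx, 6:vx, 7:vx, 8:tri, 9:tri, 11:vx, 12:vx, 13:vx, 15:tri, 16:tri, 17:tri, 18:vx, 19:vx, 20:vx, 21:tri, 22:tri, 23:tri, 24:tri
edges: (8,4,c); (8,4,ck); (8,6,c); (8,7,c); (9,1,c); (9,3,c); (9,3,ck); (9,6,c); (15,3,c); (15,11,c); (15,12,c); (16,4,c); (16,12,c); (16,13,c); (17,11,c); (17,12,c); (17,13,c); (21,1,c); (21,18,c); (21,20,c); (22,11,c); (22,18,c); (22,19,c); (23,13,c); (23,19,c); (23,20,c); (24,18,c); (24,19,c); (24,20,c)


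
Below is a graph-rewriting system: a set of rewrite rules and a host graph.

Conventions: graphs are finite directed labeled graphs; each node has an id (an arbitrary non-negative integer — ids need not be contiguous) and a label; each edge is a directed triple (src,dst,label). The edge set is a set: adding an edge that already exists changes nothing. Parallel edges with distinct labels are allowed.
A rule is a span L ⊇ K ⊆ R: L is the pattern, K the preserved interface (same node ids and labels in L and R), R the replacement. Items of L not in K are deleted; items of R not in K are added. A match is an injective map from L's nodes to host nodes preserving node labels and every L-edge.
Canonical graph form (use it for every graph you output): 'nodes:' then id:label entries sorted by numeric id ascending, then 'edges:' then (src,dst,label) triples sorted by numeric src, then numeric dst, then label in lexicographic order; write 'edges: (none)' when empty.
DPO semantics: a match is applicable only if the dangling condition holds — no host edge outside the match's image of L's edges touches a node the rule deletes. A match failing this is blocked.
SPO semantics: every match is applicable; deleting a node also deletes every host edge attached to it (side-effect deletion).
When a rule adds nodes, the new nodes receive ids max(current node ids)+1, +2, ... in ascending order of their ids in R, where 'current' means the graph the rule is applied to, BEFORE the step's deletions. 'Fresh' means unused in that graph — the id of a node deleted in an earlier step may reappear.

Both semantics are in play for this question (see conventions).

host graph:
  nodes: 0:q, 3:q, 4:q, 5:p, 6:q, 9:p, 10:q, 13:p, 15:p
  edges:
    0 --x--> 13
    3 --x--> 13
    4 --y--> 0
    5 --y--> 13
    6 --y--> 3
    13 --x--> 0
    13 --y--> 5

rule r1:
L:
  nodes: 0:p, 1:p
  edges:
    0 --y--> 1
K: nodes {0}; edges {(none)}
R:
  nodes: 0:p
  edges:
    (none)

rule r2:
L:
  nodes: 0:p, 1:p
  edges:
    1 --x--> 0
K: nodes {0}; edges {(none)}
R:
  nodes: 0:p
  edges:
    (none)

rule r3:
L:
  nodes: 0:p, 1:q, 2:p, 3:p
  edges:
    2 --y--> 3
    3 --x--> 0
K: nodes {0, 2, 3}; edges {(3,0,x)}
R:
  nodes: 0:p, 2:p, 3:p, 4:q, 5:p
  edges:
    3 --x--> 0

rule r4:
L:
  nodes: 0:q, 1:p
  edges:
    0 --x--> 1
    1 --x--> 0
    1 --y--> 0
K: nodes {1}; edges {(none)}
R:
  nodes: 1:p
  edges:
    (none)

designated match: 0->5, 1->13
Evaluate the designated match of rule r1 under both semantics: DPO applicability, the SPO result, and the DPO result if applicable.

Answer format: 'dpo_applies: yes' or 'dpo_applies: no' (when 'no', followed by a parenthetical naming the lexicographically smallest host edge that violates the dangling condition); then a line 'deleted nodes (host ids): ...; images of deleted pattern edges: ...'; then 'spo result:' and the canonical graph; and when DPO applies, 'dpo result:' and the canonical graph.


dpo_applies: no
(the rule deletes node 13, which keeps host edge (0,13,x) outside the match image — the dangling condition fails, DPO blocks; SPO proceeds and side-deletes such edges)
deleted nodes (host ids): 13; images of deleted pattern edges: (5,13,y)
spo result:
nodes: 0:q, 3:q, 4:q, 5:p, 6:q, 9:p, 10:q, 15:p
edges: (4,0,y); (6,3,y)


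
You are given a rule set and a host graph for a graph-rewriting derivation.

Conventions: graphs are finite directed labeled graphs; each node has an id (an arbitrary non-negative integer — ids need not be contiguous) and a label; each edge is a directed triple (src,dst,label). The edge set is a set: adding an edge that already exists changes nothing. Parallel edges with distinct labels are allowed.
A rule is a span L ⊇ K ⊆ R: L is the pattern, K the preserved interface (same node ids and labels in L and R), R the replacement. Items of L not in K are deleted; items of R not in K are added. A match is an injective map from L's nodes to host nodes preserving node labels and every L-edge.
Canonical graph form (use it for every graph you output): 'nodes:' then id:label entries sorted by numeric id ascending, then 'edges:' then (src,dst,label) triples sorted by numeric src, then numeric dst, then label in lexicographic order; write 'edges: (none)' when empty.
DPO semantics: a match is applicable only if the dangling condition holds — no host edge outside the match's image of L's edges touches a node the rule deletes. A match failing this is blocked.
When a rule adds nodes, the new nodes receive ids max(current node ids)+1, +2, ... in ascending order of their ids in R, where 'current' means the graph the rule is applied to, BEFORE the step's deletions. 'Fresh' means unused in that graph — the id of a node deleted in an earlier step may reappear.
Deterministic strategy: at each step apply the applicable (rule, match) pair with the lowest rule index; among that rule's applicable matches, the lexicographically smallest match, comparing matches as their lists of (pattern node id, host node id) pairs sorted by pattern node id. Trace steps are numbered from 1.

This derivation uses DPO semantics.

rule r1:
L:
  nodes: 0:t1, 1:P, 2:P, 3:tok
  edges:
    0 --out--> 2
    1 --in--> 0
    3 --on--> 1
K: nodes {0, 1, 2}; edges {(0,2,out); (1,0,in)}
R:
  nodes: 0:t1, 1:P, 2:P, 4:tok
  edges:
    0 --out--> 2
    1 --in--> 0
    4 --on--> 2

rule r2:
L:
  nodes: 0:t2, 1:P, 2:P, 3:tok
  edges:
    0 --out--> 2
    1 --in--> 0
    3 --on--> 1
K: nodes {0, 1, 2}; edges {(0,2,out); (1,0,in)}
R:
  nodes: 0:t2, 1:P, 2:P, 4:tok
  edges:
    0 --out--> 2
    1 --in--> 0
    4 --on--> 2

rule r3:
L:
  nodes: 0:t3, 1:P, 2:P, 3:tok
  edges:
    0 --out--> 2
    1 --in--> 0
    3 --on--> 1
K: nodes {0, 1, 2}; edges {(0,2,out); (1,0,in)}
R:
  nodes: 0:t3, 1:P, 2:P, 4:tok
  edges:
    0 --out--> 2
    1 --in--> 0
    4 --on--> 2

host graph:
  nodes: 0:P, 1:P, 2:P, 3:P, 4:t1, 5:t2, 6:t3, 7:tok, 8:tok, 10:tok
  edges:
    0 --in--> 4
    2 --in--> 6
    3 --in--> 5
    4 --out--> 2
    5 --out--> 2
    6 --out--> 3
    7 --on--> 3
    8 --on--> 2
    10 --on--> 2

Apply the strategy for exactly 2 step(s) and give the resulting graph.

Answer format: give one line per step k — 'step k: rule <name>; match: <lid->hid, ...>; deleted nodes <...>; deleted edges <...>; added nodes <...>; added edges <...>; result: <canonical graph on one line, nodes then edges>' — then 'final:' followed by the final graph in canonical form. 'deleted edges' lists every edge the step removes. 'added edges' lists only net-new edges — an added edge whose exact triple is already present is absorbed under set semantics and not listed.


step 1: rule r2; match: 0->5, 1->3, 2->2, 3->7; deleted nodes 7; deleted edges (7,3,on); added nodes 11; added edges (11,2,on); result: nodes: 0:P, 1:P, 2:P, 3:P, 4:t1, 5:t2, 6:t3, 8:tok, 10:tok, 11:tok edges: (0,4,in); (2,6,in); (3,5,in); (4,2,out); (5,2,out); (6,3,out); (8,2,on); (10,2,on); (11,2,on)
step 2: rule r3; match: 0->6, 1->2, 2->3, 3->8; deleted nodes 8; deleted edges (8,2,on); added nodes 12; added edges (12,3,on); result: nodes: 0:P, 1:P, 2:P, 3:P, 4:t1, 5:t2, 6:t3, 10:tok, 11:tok, 12:tok edges: (0,4,in); (2,6,in); (3,5,in); (4,2,out); (5,2,out); (6,3,out); (10,2,on); (11,2,on); (12,3,on)
final:
nodes: 0:P, 1:P, 2:P, 3:P, 4:t1, 5:t2, 6:t3, 10:tok, 11:tok, 12:tok
edges: (0,4,in); (2,6,in); (3,5,in); (4,2,out); (5,2,out); (6,3,out); (10,2,on); (11,2,on); (12,3,on)


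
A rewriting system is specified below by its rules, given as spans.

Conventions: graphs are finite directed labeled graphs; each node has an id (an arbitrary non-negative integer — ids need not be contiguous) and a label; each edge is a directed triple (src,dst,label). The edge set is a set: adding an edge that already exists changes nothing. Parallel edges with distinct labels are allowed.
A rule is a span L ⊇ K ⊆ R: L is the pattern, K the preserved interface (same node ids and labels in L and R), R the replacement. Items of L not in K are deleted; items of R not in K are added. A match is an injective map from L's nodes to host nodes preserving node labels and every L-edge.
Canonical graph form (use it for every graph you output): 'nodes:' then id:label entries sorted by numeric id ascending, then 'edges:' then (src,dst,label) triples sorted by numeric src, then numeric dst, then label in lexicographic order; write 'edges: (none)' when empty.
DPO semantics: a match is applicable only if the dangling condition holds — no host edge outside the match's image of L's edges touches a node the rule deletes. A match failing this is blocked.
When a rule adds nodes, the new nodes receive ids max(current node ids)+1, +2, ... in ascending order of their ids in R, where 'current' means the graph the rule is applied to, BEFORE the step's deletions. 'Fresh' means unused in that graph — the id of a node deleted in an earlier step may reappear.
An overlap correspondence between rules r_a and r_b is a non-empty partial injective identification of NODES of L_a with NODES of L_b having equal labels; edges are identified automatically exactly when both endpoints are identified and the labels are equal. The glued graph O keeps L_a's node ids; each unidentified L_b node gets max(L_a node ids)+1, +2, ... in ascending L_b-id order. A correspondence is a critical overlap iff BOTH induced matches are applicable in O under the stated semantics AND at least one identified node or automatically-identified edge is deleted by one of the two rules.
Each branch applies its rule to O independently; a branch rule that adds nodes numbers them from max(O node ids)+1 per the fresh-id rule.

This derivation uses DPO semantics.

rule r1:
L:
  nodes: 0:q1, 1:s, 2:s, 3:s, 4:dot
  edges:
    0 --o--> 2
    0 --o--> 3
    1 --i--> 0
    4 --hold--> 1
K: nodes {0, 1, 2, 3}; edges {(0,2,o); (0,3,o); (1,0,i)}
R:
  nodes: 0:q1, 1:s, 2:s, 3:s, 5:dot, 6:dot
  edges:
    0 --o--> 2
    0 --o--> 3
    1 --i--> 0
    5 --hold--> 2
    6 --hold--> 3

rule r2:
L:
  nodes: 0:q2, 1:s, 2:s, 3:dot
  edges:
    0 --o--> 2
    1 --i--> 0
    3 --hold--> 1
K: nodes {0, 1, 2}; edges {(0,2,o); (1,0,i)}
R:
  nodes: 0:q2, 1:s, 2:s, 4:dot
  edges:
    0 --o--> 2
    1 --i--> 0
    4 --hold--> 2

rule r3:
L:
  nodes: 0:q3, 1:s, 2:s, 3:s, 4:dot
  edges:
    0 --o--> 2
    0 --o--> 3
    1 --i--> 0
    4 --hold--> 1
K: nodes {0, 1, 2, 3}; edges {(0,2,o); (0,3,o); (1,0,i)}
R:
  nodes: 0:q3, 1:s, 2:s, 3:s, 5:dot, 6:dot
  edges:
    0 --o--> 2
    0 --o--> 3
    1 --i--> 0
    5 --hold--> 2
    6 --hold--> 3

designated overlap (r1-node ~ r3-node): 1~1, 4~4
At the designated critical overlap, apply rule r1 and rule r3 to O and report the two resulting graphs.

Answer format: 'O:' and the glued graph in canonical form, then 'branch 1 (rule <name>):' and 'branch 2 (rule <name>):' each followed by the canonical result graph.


O:
nodes: 0:q1, 1:s, 2:s, 3:s, 4:dot, 5:q3, 6:s, 7:s
edges: (0,2,o); (0,3,o); (1,0,i); (1,5,i); (4,1,hold); (5,6,o); (5,7,o)
branch 1 (rule r1):
nodes: 0:q1, 1:s, 2:s, 3:s, 5:q3, 6:s, 7:s, 8:dot, 9:dot
edges: (0,2,o); (0,3,o); (1,0,i); (1,5,i); (5,6,o); (5,7,o); (8,2,hold); (9,3,hold)
branch 2 (rule r3):
nodes: 0:q1, 1:s, 2:s, 3:s, 5:q3, 6:s, 7:s, 8:dot, 9:dot
edges: (0,2,o); (0,3,o); (1,0,i); (1,5,i); (5,6,o); (5,7,o); (8,6,hold); (9,7,hold)


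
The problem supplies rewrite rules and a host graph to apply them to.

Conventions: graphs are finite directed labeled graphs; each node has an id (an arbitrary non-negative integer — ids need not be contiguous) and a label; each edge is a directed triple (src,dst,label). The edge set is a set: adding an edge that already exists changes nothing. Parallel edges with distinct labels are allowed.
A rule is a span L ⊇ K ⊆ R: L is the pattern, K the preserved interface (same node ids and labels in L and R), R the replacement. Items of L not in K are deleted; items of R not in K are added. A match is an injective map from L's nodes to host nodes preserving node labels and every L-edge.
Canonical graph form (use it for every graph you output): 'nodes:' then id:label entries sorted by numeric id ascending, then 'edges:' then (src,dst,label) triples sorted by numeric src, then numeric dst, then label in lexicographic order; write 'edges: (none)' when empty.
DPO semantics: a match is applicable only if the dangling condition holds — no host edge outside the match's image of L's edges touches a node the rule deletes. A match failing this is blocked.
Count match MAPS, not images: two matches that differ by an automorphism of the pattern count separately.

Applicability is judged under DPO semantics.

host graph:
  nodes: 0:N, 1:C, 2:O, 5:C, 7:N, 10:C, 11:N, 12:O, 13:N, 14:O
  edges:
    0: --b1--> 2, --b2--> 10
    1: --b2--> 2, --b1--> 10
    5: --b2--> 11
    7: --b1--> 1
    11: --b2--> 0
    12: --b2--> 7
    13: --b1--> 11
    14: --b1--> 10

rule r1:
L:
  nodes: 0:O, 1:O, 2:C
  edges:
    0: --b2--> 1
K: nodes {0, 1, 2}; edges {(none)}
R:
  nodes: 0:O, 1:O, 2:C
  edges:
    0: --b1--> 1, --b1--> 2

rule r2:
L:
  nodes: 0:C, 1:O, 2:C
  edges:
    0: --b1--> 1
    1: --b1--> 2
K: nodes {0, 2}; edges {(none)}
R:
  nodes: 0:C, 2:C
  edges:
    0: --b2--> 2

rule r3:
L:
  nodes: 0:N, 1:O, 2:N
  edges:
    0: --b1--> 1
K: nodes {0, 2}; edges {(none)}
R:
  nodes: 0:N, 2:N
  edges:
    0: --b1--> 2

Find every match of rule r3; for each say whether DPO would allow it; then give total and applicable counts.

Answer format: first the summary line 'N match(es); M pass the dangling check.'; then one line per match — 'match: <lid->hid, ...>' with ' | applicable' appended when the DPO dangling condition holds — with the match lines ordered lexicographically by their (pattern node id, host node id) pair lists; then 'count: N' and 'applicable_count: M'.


3 match(es); 0 pass the dangling check.
match: 0->0, 1->2, 2->7
match: 0->0, 1->2, 2->11
match: 0->0, 1->2, 2->13
count: 3
applicable_count: 0
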